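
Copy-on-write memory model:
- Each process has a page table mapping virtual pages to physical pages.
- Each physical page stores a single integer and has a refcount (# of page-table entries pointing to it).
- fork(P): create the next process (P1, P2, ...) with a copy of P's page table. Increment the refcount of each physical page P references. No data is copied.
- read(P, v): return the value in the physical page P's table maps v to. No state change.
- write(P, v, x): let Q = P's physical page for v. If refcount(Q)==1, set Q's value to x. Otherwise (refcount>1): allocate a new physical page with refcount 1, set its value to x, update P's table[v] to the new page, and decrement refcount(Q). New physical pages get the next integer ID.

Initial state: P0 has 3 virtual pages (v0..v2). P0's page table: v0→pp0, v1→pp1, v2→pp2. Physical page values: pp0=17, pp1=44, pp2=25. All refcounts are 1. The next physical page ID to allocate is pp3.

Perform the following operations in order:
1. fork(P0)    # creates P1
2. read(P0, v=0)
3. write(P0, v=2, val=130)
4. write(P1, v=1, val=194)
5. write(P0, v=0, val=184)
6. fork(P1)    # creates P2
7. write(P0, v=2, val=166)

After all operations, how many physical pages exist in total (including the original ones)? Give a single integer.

Op 1: fork(P0) -> P1. 3 ppages; refcounts: pp0:2 pp1:2 pp2:2
Op 2: read(P0, v0) -> 17. No state change.
Op 3: write(P0, v2, 130). refcount(pp2)=2>1 -> COPY to pp3. 4 ppages; refcounts: pp0:2 pp1:2 pp2:1 pp3:1
Op 4: write(P1, v1, 194). refcount(pp1)=2>1 -> COPY to pp4. 5 ppages; refcounts: pp0:2 pp1:1 pp2:1 pp3:1 pp4:1
Op 5: write(P0, v0, 184). refcount(pp0)=2>1 -> COPY to pp5. 6 ppages; refcounts: pp0:1 pp1:1 pp2:1 pp3:1 pp4:1 pp5:1
Op 6: fork(P1) -> P2. 6 ppages; refcounts: pp0:2 pp1:1 pp2:2 pp3:1 pp4:2 pp5:1
Op 7: write(P0, v2, 166). refcount(pp3)=1 -> write in place. 6 ppages; refcounts: pp0:2 pp1:1 pp2:2 pp3:1 pp4:2 pp5:1

Answer: 6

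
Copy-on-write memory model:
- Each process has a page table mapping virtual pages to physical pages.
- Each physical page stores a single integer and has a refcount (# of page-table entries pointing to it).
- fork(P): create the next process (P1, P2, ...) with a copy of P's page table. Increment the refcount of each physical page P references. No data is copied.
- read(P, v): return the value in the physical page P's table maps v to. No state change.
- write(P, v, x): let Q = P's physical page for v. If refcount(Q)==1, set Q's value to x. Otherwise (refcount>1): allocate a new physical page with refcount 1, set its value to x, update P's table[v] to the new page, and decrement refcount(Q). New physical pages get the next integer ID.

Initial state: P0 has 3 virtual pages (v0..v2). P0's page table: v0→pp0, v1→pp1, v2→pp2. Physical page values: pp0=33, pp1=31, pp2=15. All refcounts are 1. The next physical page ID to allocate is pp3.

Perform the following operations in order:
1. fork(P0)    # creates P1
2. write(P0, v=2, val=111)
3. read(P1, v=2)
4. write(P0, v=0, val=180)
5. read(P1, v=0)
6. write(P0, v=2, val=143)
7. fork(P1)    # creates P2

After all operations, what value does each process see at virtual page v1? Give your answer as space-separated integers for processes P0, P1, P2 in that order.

Op 1: fork(P0) -> P1. 3 ppages; refcounts: pp0:2 pp1:2 pp2:2
Op 2: write(P0, v2, 111). refcount(pp2)=2>1 -> COPY to pp3. 4 ppages; refcounts: pp0:2 pp1:2 pp2:1 pp3:1
Op 3: read(P1, v2) -> 15. No state change.
Op 4: write(P0, v0, 180). refcount(pp0)=2>1 -> COPY to pp4. 5 ppages; refcounts: pp0:1 pp1:2 pp2:1 pp3:1 pp4:1
Op 5: read(P1, v0) -> 33. No state change.
Op 6: write(P0, v2, 143). refcount(pp3)=1 -> write in place. 5 ppages; refcounts: pp0:1 pp1:2 pp2:1 pp3:1 pp4:1
Op 7: fork(P1) -> P2. 5 ppages; refcounts: pp0:2 pp1:3 pp2:2 pp3:1 pp4:1
P0: v1 -> pp1 = 31
P1: v1 -> pp1 = 31
P2: v1 -> pp1 = 31

Answer: 31 31 31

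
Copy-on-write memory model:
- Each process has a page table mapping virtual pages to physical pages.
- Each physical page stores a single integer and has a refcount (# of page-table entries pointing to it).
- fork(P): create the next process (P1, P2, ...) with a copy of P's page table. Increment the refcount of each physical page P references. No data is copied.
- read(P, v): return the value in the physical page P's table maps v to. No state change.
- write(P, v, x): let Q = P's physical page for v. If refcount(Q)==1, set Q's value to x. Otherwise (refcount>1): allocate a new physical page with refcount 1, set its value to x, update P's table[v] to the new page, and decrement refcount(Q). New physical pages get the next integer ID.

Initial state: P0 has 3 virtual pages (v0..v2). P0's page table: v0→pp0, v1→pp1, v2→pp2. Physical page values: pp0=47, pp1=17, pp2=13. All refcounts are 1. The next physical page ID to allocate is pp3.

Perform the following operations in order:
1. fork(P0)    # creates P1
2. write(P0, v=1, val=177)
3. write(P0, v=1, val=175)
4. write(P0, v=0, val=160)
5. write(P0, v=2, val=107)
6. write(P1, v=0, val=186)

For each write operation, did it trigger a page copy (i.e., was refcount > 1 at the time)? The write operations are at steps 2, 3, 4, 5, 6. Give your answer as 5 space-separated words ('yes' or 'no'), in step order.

Op 1: fork(P0) -> P1. 3 ppages; refcounts: pp0:2 pp1:2 pp2:2
Op 2: write(P0, v1, 177). refcount(pp1)=2>1 -> COPY to pp3. 4 ppages; refcounts: pp0:2 pp1:1 pp2:2 pp3:1
Op 3: write(P0, v1, 175). refcount(pp3)=1 -> write in place. 4 ppages; refcounts: pp0:2 pp1:1 pp2:2 pp3:1
Op 4: write(P0, v0, 160). refcount(pp0)=2>1 -> COPY to pp4. 5 ppages; refcounts: pp0:1 pp1:1 pp2:2 pp3:1 pp4:1
Op 5: write(P0, v2, 107). refcount(pp2)=2>1 -> COPY to pp5. 6 ppages; refcounts: pp0:1 pp1:1 pp2:1 pp3:1 pp4:1 pp5:1
Op 6: write(P1, v0, 186). refcount(pp0)=1 -> write in place. 6 ppages; refcounts: pp0:1 pp1:1 pp2:1 pp3:1 pp4:1 pp5:1

yes no yes yes no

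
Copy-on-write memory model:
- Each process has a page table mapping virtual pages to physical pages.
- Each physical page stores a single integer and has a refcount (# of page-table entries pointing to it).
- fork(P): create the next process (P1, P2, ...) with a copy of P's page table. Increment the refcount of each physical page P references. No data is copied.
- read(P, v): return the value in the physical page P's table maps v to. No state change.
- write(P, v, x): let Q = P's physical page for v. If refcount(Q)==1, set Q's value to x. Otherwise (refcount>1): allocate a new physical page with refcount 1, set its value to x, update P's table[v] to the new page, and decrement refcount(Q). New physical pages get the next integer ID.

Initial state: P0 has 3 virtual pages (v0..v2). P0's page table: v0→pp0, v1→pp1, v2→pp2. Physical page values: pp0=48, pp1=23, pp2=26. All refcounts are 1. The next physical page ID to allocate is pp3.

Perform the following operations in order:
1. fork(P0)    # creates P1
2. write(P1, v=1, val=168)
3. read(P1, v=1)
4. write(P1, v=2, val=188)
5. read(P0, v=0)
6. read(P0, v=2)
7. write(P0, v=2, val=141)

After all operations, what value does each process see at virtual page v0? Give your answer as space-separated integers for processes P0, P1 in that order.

Answer: 48 48

Derivation:
Op 1: fork(P0) -> P1. 3 ppages; refcounts: pp0:2 pp1:2 pp2:2
Op 2: write(P1, v1, 168). refcount(pp1)=2>1 -> COPY to pp3. 4 ppages; refcounts: pp0:2 pp1:1 pp2:2 pp3:1
Op 3: read(P1, v1) -> 168. No state change.
Op 4: write(P1, v2, 188). refcount(pp2)=2>1 -> COPY to pp4. 5 ppages; refcounts: pp0:2 pp1:1 pp2:1 pp3:1 pp4:1
Op 5: read(P0, v0) -> 48. No state change.
Op 6: read(P0, v2) -> 26. No state change.
Op 7: write(P0, v2, 141). refcount(pp2)=1 -> write in place. 5 ppages; refcounts: pp0:2 pp1:1 pp2:1 pp3:1 pp4:1
P0: v0 -> pp0 = 48
P1: v0 -> pp0 = 48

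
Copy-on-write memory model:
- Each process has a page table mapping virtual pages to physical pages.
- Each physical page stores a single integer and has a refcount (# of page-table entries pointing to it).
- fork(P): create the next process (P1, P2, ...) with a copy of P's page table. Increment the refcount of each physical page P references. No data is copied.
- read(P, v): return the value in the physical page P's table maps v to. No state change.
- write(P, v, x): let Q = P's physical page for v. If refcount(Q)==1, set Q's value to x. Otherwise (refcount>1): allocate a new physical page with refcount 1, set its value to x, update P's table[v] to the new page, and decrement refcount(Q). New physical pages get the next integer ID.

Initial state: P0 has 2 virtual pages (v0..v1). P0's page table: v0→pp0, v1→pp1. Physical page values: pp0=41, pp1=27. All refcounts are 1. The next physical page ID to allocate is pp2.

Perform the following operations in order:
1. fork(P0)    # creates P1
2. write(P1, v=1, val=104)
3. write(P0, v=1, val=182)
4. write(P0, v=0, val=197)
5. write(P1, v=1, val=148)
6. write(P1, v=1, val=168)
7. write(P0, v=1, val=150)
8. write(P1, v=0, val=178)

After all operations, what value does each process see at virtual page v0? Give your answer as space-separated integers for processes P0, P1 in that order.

Answer: 197 178

Derivation:
Op 1: fork(P0) -> P1. 2 ppages; refcounts: pp0:2 pp1:2
Op 2: write(P1, v1, 104). refcount(pp1)=2>1 -> COPY to pp2. 3 ppages; refcounts: pp0:2 pp1:1 pp2:1
Op 3: write(P0, v1, 182). refcount(pp1)=1 -> write in place. 3 ppages; refcounts: pp0:2 pp1:1 pp2:1
Op 4: write(P0, v0, 197). refcount(pp0)=2>1 -> COPY to pp3. 4 ppages; refcounts: pp0:1 pp1:1 pp2:1 pp3:1
Op 5: write(P1, v1, 148). refcount(pp2)=1 -> write in place. 4 ppages; refcounts: pp0:1 pp1:1 pp2:1 pp3:1
Op 6: write(P1, v1, 168). refcount(pp2)=1 -> write in place. 4 ppages; refcounts: pp0:1 pp1:1 pp2:1 pp3:1
Op 7: write(P0, v1, 150). refcount(pp1)=1 -> write in place. 4 ppages; refcounts: pp0:1 pp1:1 pp2:1 pp3:1
Op 8: write(P1, v0, 178). refcount(pp0)=1 -> write in place. 4 ppages; refcounts: pp0:1 pp1:1 pp2:1 pp3:1
P0: v0 -> pp3 = 197
P1: v0 -> pp0 = 178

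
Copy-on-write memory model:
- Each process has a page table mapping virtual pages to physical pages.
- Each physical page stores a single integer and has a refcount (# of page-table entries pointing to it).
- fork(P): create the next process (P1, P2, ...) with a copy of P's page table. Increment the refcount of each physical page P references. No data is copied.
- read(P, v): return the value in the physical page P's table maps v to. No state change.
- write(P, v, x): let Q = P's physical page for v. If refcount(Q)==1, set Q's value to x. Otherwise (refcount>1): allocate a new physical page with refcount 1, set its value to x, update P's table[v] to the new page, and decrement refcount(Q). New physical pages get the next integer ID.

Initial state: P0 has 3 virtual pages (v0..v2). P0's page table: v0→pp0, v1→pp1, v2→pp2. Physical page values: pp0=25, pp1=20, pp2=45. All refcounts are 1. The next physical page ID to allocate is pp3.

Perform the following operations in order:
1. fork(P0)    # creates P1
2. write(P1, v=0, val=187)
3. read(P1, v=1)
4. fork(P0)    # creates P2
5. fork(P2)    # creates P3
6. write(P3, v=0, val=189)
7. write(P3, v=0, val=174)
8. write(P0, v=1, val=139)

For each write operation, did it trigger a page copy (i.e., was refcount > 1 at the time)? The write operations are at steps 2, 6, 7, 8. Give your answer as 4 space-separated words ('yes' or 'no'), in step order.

Op 1: fork(P0) -> P1. 3 ppages; refcounts: pp0:2 pp1:2 pp2:2
Op 2: write(P1, v0, 187). refcount(pp0)=2>1 -> COPY to pp3. 4 ppages; refcounts: pp0:1 pp1:2 pp2:2 pp3:1
Op 3: read(P1, v1) -> 20. No state change.
Op 4: fork(P0) -> P2. 4 ppages; refcounts: pp0:2 pp1:3 pp2:3 pp3:1
Op 5: fork(P2) -> P3. 4 ppages; refcounts: pp0:3 pp1:4 pp2:4 pp3:1
Op 6: write(P3, v0, 189). refcount(pp0)=3>1 -> COPY to pp4. 5 ppages; refcounts: pp0:2 pp1:4 pp2:4 pp3:1 pp4:1
Op 7: write(P3, v0, 174). refcount(pp4)=1 -> write in place. 5 ppages; refcounts: pp0:2 pp1:4 pp2:4 pp3:1 pp4:1
Op 8: write(P0, v1, 139). refcount(pp1)=4>1 -> COPY to pp5. 6 ppages; refcounts: pp0:2 pp1:3 pp2:4 pp3:1 pp4:1 pp5:1

yes yes no yes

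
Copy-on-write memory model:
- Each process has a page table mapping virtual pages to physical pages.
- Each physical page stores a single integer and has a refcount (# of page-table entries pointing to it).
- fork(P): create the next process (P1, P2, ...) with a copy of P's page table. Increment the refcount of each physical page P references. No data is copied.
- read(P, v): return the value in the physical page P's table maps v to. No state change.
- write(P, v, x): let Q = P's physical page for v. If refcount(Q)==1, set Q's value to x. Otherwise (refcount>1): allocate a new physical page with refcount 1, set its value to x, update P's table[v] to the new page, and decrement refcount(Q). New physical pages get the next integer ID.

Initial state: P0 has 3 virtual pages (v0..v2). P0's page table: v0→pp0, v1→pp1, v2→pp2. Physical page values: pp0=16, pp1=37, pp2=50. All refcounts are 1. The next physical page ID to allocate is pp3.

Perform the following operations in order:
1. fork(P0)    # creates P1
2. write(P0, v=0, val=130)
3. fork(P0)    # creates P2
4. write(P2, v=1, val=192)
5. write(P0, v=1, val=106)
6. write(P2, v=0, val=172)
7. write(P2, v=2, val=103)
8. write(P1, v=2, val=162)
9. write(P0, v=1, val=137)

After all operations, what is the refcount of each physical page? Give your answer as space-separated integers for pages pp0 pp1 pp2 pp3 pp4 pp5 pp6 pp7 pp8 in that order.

Answer: 1 1 1 1 1 1 1 1 1

Derivation:
Op 1: fork(P0) -> P1. 3 ppages; refcounts: pp0:2 pp1:2 pp2:2
Op 2: write(P0, v0, 130). refcount(pp0)=2>1 -> COPY to pp3. 4 ppages; refcounts: pp0:1 pp1:2 pp2:2 pp3:1
Op 3: fork(P0) -> P2. 4 ppages; refcounts: pp0:1 pp1:3 pp2:3 pp3:2
Op 4: write(P2, v1, 192). refcount(pp1)=3>1 -> COPY to pp4. 5 ppages; refcounts: pp0:1 pp1:2 pp2:3 pp3:2 pp4:1
Op 5: write(P0, v1, 106). refcount(pp1)=2>1 -> COPY to pp5. 6 ppages; refcounts: pp0:1 pp1:1 pp2:3 pp3:2 pp4:1 pp5:1
Op 6: write(P2, v0, 172). refcount(pp3)=2>1 -> COPY to pp6. 7 ppages; refcounts: pp0:1 pp1:1 pp2:3 pp3:1 pp4:1 pp5:1 pp6:1
Op 7: write(P2, v2, 103). refcount(pp2)=3>1 -> COPY to pp7. 8 ppages; refcounts: pp0:1 pp1:1 pp2:2 pp3:1 pp4:1 pp5:1 pp6:1 pp7:1
Op 8: write(P1, v2, 162). refcount(pp2)=2>1 -> COPY to pp8. 9 ppages; refcounts: pp0:1 pp1:1 pp2:1 pp3:1 pp4:1 pp5:1 pp6:1 pp7:1 pp8:1
Op 9: write(P0, v1, 137). refcount(pp5)=1 -> write in place. 9 ppages; refcounts: pp0:1 pp1:1 pp2:1 pp3:1 pp4:1 pp5:1 pp6:1 pp7:1 pp8:1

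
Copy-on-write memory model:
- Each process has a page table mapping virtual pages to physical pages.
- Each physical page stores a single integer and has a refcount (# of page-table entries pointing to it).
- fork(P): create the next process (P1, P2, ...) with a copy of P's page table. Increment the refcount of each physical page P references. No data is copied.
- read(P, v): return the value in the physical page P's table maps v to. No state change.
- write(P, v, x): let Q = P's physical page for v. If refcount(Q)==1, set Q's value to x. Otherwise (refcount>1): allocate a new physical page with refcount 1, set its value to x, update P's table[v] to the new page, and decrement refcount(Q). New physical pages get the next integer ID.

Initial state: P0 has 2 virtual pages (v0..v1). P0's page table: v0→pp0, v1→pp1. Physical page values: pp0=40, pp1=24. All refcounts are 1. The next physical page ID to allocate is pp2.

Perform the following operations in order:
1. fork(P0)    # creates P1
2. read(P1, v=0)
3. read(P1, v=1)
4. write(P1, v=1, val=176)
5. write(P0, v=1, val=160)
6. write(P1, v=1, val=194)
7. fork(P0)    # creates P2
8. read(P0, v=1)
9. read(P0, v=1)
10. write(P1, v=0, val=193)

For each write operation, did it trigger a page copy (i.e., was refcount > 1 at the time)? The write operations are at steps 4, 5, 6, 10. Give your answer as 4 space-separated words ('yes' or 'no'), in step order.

Op 1: fork(P0) -> P1. 2 ppages; refcounts: pp0:2 pp1:2
Op 2: read(P1, v0) -> 40. No state change.
Op 3: read(P1, v1) -> 24. No state change.
Op 4: write(P1, v1, 176). refcount(pp1)=2>1 -> COPY to pp2. 3 ppages; refcounts: pp0:2 pp1:1 pp2:1
Op 5: write(P0, v1, 160). refcount(pp1)=1 -> write in place. 3 ppages; refcounts: pp0:2 pp1:1 pp2:1
Op 6: write(P1, v1, 194). refcount(pp2)=1 -> write in place. 3 ppages; refcounts: pp0:2 pp1:1 pp2:1
Op 7: fork(P0) -> P2. 3 ppages; refcounts: pp0:3 pp1:2 pp2:1
Op 8: read(P0, v1) -> 160. No state change.
Op 9: read(P0, v1) -> 160. No state change.
Op 10: write(P1, v0, 193). refcount(pp0)=3>1 -> COPY to pp3. 4 ppages; refcounts: pp0:2 pp1:2 pp2:1 pp3:1

yes no no yes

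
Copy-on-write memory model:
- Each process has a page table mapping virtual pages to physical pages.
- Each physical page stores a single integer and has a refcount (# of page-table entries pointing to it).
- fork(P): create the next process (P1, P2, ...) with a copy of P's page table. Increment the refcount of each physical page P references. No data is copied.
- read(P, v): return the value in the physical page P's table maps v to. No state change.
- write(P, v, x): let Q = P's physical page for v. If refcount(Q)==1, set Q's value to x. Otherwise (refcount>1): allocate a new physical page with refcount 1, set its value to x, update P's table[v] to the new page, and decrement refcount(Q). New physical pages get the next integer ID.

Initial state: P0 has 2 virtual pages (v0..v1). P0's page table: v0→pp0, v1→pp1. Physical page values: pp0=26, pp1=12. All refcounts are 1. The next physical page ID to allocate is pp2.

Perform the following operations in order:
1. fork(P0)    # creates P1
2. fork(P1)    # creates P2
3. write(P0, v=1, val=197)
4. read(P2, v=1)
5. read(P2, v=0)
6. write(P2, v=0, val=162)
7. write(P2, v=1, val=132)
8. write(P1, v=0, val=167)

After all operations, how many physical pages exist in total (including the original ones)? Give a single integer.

Answer: 6

Derivation:
Op 1: fork(P0) -> P1. 2 ppages; refcounts: pp0:2 pp1:2
Op 2: fork(P1) -> P2. 2 ppages; refcounts: pp0:3 pp1:3
Op 3: write(P0, v1, 197). refcount(pp1)=3>1 -> COPY to pp2. 3 ppages; refcounts: pp0:3 pp1:2 pp2:1
Op 4: read(P2, v1) -> 12. No state change.
Op 5: read(P2, v0) -> 26. No state change.
Op 6: write(P2, v0, 162). refcount(pp0)=3>1 -> COPY to pp3. 4 ppages; refcounts: pp0:2 pp1:2 pp2:1 pp3:1
Op 7: write(P2, v1, 132). refcount(pp1)=2>1 -> COPY to pp4. 5 ppages; refcounts: pp0:2 pp1:1 pp2:1 pp3:1 pp4:1
Op 8: write(P1, v0, 167). refcount(pp0)=2>1 -> COPY to pp5. 6 ppages; refcounts: pp0:1 pp1:1 pp2:1 pp3:1 pp4:1 pp5:1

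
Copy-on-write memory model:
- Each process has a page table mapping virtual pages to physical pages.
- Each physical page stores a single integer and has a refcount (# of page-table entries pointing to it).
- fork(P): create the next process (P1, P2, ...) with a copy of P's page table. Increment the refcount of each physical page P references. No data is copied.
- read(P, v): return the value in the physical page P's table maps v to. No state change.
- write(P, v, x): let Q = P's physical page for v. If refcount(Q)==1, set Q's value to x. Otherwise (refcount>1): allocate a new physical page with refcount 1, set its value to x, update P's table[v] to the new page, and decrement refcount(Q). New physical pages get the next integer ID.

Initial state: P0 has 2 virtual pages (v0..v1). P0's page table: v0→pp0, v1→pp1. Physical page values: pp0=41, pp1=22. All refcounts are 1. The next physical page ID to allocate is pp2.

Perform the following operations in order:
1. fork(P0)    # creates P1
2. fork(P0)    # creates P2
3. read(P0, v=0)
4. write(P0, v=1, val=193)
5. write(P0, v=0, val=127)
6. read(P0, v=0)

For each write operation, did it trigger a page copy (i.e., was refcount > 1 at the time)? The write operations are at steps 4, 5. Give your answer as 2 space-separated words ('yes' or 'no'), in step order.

Op 1: fork(P0) -> P1. 2 ppages; refcounts: pp0:2 pp1:2
Op 2: fork(P0) -> P2. 2 ppages; refcounts: pp0:3 pp1:3
Op 3: read(P0, v0) -> 41. No state change.
Op 4: write(P0, v1, 193). refcount(pp1)=3>1 -> COPY to pp2. 3 ppages; refcounts: pp0:3 pp1:2 pp2:1
Op 5: write(P0, v0, 127). refcount(pp0)=3>1 -> COPY to pp3. 4 ppages; refcounts: pp0:2 pp1:2 pp2:1 pp3:1
Op 6: read(P0, v0) -> 127. No state change.

yes yes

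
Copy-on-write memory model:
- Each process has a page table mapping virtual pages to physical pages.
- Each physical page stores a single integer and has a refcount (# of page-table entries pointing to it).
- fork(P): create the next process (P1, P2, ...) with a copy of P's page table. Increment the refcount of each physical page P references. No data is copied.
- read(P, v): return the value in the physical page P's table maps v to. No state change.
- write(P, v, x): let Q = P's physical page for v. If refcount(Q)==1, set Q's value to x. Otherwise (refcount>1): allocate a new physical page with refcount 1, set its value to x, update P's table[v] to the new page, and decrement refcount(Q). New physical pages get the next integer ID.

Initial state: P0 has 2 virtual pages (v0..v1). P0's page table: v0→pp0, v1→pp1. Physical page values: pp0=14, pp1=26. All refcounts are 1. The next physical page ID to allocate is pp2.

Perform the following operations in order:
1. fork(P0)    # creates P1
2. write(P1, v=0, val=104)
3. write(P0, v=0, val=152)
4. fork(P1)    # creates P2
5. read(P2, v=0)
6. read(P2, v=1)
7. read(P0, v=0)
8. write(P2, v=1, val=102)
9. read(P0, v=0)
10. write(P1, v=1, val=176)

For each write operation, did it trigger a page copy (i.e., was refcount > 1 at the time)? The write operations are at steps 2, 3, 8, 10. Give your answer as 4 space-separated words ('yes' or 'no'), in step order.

Op 1: fork(P0) -> P1. 2 ppages; refcounts: pp0:2 pp1:2
Op 2: write(P1, v0, 104). refcount(pp0)=2>1 -> COPY to pp2. 3 ppages; refcounts: pp0:1 pp1:2 pp2:1
Op 3: write(P0, v0, 152). refcount(pp0)=1 -> write in place. 3 ppages; refcounts: pp0:1 pp1:2 pp2:1
Op 4: fork(P1) -> P2. 3 ppages; refcounts: pp0:1 pp1:3 pp2:2
Op 5: read(P2, v0) -> 104. No state change.
Op 6: read(P2, v1) -> 26. No state change.
Op 7: read(P0, v0) -> 152. No state change.
Op 8: write(P2, v1, 102). refcount(pp1)=3>1 -> COPY to pp3. 4 ppages; refcounts: pp0:1 pp1:2 pp2:2 pp3:1
Op 9: read(P0, v0) -> 152. No state change.
Op 10: write(P1, v1, 176). refcount(pp1)=2>1 -> COPY to pp4. 5 ppages; refcounts: pp0:1 pp1:1 pp2:2 pp3:1 pp4:1

yes no yes yes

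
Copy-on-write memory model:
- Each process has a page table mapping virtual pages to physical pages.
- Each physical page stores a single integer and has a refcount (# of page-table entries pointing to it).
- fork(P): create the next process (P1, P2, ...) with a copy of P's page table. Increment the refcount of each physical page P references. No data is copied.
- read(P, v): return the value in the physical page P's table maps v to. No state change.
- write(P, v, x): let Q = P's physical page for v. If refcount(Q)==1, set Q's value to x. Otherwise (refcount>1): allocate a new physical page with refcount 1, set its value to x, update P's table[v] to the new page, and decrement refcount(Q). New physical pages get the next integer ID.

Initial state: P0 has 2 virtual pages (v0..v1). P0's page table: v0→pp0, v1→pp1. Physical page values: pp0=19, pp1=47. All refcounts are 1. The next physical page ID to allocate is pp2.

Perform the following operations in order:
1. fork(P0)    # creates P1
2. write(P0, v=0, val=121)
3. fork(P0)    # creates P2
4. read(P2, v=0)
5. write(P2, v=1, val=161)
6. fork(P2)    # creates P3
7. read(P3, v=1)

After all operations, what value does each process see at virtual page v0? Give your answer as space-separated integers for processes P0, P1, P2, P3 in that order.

Answer: 121 19 121 121

Derivation:
Op 1: fork(P0) -> P1. 2 ppages; refcounts: pp0:2 pp1:2
Op 2: write(P0, v0, 121). refcount(pp0)=2>1 -> COPY to pp2. 3 ppages; refcounts: pp0:1 pp1:2 pp2:1
Op 3: fork(P0) -> P2. 3 ppages; refcounts: pp0:1 pp1:3 pp2:2
Op 4: read(P2, v0) -> 121. No state change.
Op 5: write(P2, v1, 161). refcount(pp1)=3>1 -> COPY to pp3. 4 ppages; refcounts: pp0:1 pp1:2 pp2:2 pp3:1
Op 6: fork(P2) -> P3. 4 ppages; refcounts: pp0:1 pp1:2 pp2:3 pp3:2
Op 7: read(P3, v1) -> 161. No state change.
P0: v0 -> pp2 = 121
P1: v0 -> pp0 = 19
P2: v0 -> pp2 = 121
P3: v0 -> pp2 = 121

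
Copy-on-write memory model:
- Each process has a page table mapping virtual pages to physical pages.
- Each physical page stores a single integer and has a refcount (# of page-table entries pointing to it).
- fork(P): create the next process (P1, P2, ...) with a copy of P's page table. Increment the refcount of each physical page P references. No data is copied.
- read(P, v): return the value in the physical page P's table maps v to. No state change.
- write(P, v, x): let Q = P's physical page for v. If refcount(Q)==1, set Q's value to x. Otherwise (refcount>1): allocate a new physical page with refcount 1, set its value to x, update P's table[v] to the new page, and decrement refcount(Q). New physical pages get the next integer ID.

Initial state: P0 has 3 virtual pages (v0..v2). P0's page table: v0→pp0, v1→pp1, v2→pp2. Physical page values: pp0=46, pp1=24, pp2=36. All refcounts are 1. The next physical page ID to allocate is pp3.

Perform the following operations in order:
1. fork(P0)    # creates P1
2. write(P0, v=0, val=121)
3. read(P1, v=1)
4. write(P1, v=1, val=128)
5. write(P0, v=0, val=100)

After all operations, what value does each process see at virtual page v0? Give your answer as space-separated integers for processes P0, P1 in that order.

Op 1: fork(P0) -> P1. 3 ppages; refcounts: pp0:2 pp1:2 pp2:2
Op 2: write(P0, v0, 121). refcount(pp0)=2>1 -> COPY to pp3. 4 ppages; refcounts: pp0:1 pp1:2 pp2:2 pp3:1
Op 3: read(P1, v1) -> 24. No state change.
Op 4: write(P1, v1, 128). refcount(pp1)=2>1 -> COPY to pp4. 5 ppages; refcounts: pp0:1 pp1:1 pp2:2 pp3:1 pp4:1
Op 5: write(P0, v0, 100). refcount(pp3)=1 -> write in place. 5 ppages; refcounts: pp0:1 pp1:1 pp2:2 pp3:1 pp4:1
P0: v0 -> pp3 = 100
P1: v0 -> pp0 = 46

Answer: 100 46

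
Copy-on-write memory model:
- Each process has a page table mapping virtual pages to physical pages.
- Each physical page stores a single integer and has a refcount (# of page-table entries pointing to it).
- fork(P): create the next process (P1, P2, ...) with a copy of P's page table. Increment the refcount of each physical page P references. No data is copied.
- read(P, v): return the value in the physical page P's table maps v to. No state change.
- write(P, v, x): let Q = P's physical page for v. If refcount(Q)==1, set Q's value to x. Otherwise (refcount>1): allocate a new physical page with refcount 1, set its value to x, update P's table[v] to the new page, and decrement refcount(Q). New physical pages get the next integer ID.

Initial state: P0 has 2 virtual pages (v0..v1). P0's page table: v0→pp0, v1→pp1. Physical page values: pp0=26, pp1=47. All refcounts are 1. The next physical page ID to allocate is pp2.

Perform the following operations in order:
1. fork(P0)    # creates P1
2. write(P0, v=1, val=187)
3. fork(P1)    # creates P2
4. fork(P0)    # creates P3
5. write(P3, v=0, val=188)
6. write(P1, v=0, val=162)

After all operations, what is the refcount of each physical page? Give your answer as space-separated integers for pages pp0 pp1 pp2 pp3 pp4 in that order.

Answer: 2 2 2 1 1

Derivation:
Op 1: fork(P0) -> P1. 2 ppages; refcounts: pp0:2 pp1:2
Op 2: write(P0, v1, 187). refcount(pp1)=2>1 -> COPY to pp2. 3 ppages; refcounts: pp0:2 pp1:1 pp2:1
Op 3: fork(P1) -> P2. 3 ppages; refcounts: pp0:3 pp1:2 pp2:1
Op 4: fork(P0) -> P3. 3 ppages; refcounts: pp0:4 pp1:2 pp2:2
Op 5: write(P3, v0, 188). refcount(pp0)=4>1 -> COPY to pp3. 4 ppages; refcounts: pp0:3 pp1:2 pp2:2 pp3:1
Op 6: write(P1, v0, 162). refcount(pp0)=3>1 -> COPY to pp4. 5 ppages; refcounts: pp0:2 pp1:2 pp2:2 pp3:1 pp4:1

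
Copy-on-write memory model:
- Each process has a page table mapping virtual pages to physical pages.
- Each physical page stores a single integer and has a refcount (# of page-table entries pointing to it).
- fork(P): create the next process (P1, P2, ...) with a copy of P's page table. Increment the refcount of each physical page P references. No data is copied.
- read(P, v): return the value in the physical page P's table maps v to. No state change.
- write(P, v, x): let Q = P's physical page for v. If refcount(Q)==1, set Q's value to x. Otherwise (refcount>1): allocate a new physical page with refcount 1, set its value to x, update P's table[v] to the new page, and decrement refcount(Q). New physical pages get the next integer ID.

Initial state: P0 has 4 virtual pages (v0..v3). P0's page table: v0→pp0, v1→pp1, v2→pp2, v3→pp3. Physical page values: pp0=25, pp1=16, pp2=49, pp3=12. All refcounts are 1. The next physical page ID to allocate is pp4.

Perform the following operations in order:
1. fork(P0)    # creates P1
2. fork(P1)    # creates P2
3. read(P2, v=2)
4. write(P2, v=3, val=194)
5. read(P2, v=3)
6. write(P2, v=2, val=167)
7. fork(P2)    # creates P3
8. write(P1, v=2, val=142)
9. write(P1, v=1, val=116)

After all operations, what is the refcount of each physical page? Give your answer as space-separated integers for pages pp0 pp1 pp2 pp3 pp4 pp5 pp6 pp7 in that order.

Op 1: fork(P0) -> P1. 4 ppages; refcounts: pp0:2 pp1:2 pp2:2 pp3:2
Op 2: fork(P1) -> P2. 4 ppages; refcounts: pp0:3 pp1:3 pp2:3 pp3:3
Op 3: read(P2, v2) -> 49. No state change.
Op 4: write(P2, v3, 194). refcount(pp3)=3>1 -> COPY to pp4. 5 ppages; refcounts: pp0:3 pp1:3 pp2:3 pp3:2 pp4:1
Op 5: read(P2, v3) -> 194. No state change.
Op 6: write(P2, v2, 167). refcount(pp2)=3>1 -> COPY to pp5. 6 ppages; refcounts: pp0:3 pp1:3 pp2:2 pp3:2 pp4:1 pp5:1
Op 7: fork(P2) -> P3. 6 ppages; refcounts: pp0:4 pp1:4 pp2:2 pp3:2 pp4:2 pp5:2
Op 8: write(P1, v2, 142). refcount(pp2)=2>1 -> COPY to pp6. 7 ppages; refcounts: pp0:4 pp1:4 pp2:1 pp3:2 pp4:2 pp5:2 pp6:1
Op 9: write(P1, v1, 116). refcount(pp1)=4>1 -> COPY to pp7. 8 ppages; refcounts: pp0:4 pp1:3 pp2:1 pp3:2 pp4:2 pp5:2 pp6:1 pp7:1

Answer: 4 3 1 2 2 2 1 1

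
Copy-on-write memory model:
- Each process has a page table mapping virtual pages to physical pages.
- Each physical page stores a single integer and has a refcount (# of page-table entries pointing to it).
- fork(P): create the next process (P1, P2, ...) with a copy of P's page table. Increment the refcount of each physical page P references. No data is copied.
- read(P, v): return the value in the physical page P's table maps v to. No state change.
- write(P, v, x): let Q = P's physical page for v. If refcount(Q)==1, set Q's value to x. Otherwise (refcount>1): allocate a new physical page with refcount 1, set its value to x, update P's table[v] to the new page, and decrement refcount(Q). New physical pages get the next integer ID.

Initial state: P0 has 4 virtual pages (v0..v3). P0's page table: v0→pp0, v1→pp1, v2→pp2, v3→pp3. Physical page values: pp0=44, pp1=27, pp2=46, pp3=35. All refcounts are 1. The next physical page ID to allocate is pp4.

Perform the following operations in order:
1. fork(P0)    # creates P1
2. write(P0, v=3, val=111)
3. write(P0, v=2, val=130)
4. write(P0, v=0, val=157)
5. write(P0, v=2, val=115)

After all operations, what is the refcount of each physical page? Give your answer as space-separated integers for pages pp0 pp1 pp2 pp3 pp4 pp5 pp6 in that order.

Op 1: fork(P0) -> P1. 4 ppages; refcounts: pp0:2 pp1:2 pp2:2 pp3:2
Op 2: write(P0, v3, 111). refcount(pp3)=2>1 -> COPY to pp4. 5 ppages; refcounts: pp0:2 pp1:2 pp2:2 pp3:1 pp4:1
Op 3: write(P0, v2, 130). refcount(pp2)=2>1 -> COPY to pp5. 6 ppages; refcounts: pp0:2 pp1:2 pp2:1 pp3:1 pp4:1 pp5:1
Op 4: write(P0, v0, 157). refcount(pp0)=2>1 -> COPY to pp6. 7 ppages; refcounts: pp0:1 pp1:2 pp2:1 pp3:1 pp4:1 pp5:1 pp6:1
Op 5: write(P0, v2, 115). refcount(pp5)=1 -> write in place. 7 ppages; refcounts: pp0:1 pp1:2 pp2:1 pp3:1 pp4:1 pp5:1 pp6:1

Answer: 1 2 1 1 1 1 1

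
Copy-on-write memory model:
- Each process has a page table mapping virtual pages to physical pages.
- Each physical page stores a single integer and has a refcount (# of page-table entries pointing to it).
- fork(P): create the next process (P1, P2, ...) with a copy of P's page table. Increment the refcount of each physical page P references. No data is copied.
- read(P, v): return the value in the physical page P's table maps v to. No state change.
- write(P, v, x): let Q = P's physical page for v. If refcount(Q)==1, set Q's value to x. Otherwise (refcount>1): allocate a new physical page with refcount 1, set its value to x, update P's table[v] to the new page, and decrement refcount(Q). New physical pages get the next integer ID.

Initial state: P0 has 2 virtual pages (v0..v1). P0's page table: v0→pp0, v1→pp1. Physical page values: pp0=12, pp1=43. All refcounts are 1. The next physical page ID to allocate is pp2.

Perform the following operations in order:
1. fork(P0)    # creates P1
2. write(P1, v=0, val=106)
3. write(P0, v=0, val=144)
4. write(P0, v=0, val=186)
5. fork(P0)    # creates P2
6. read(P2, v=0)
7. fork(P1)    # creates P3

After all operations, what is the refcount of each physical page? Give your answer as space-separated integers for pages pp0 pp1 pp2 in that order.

Op 1: fork(P0) -> P1. 2 ppages; refcounts: pp0:2 pp1:2
Op 2: write(P1, v0, 106). refcount(pp0)=2>1 -> COPY to pp2. 3 ppages; refcounts: pp0:1 pp1:2 pp2:1
Op 3: write(P0, v0, 144). refcount(pp0)=1 -> write in place. 3 ppages; refcounts: pp0:1 pp1:2 pp2:1
Op 4: write(P0, v0, 186). refcount(pp0)=1 -> write in place. 3 ppages; refcounts: pp0:1 pp1:2 pp2:1
Op 5: fork(P0) -> P2. 3 ppages; refcounts: pp0:2 pp1:3 pp2:1
Op 6: read(P2, v0) -> 186. No state change.
Op 7: fork(P1) -> P3. 3 ppages; refcounts: pp0:2 pp1:4 pp2:2

Answer: 2 4 2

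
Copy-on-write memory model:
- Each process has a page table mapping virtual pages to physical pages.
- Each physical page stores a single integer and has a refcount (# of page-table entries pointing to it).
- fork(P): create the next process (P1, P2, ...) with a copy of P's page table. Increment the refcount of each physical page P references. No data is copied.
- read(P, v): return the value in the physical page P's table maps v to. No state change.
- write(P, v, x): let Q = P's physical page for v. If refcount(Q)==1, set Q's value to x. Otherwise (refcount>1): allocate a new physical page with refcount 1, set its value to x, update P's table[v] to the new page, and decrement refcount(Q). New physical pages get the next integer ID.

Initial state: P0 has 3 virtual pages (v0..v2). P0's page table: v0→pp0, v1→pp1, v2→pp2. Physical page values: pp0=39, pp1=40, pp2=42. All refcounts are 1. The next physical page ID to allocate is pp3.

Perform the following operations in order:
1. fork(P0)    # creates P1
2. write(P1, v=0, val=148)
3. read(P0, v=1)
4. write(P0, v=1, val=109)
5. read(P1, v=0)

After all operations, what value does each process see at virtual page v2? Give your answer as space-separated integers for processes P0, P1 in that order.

Op 1: fork(P0) -> P1. 3 ppages; refcounts: pp0:2 pp1:2 pp2:2
Op 2: write(P1, v0, 148). refcount(pp0)=2>1 -> COPY to pp3. 4 ppages; refcounts: pp0:1 pp1:2 pp2:2 pp3:1
Op 3: read(P0, v1) -> 40. No state change.
Op 4: write(P0, v1, 109). refcount(pp1)=2>1 -> COPY to pp4. 5 ppages; refcounts: pp0:1 pp1:1 pp2:2 pp3:1 pp4:1
Op 5: read(P1, v0) -> 148. No state change.
P0: v2 -> pp2 = 42
P1: v2 -> pp2 = 42

Answer: 42 42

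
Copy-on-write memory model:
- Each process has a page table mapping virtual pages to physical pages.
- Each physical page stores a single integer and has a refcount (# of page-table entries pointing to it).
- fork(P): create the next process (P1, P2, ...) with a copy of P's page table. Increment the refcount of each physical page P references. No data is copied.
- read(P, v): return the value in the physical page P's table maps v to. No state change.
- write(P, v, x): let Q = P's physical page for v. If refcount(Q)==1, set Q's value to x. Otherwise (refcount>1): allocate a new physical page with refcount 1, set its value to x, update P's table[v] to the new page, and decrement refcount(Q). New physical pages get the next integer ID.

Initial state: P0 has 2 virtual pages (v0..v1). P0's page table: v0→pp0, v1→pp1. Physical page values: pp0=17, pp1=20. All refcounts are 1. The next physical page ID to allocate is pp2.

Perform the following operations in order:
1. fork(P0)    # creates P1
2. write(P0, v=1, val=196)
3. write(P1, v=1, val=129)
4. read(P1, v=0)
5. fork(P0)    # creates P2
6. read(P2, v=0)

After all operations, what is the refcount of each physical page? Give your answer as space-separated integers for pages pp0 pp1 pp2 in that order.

Answer: 3 1 2

Derivation:
Op 1: fork(P0) -> P1. 2 ppages; refcounts: pp0:2 pp1:2
Op 2: write(P0, v1, 196). refcount(pp1)=2>1 -> COPY to pp2. 3 ppages; refcounts: pp0:2 pp1:1 pp2:1
Op 3: write(P1, v1, 129). refcount(pp1)=1 -> write in place. 3 ppages; refcounts: pp0:2 pp1:1 pp2:1
Op 4: read(P1, v0) -> 17. No state change.
Op 5: fork(P0) -> P2. 3 ppages; refcounts: pp0:3 pp1:1 pp2:2
Op 6: read(P2, v0) -> 17. No state change.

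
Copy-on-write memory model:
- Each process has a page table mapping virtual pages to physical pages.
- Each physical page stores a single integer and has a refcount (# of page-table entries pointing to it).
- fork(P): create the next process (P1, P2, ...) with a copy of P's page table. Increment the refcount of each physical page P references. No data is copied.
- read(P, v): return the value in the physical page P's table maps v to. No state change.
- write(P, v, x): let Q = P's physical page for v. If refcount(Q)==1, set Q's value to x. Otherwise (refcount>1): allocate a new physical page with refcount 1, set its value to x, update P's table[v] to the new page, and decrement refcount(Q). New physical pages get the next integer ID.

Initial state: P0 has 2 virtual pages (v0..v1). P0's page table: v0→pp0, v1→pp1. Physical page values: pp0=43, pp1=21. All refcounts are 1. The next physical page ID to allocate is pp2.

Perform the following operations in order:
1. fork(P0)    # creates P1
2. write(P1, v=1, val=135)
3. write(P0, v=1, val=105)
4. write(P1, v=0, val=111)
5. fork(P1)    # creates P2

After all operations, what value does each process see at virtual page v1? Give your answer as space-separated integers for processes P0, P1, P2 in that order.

Op 1: fork(P0) -> P1. 2 ppages; refcounts: pp0:2 pp1:2
Op 2: write(P1, v1, 135). refcount(pp1)=2>1 -> COPY to pp2. 3 ppages; refcounts: pp0:2 pp1:1 pp2:1
Op 3: write(P0, v1, 105). refcount(pp1)=1 -> write in place. 3 ppages; refcounts: pp0:2 pp1:1 pp2:1
Op 4: write(P1, v0, 111). refcount(pp0)=2>1 -> COPY to pp3. 4 ppages; refcounts: pp0:1 pp1:1 pp2:1 pp3:1
Op 5: fork(P1) -> P2. 4 ppages; refcounts: pp0:1 pp1:1 pp2:2 pp3:2
P0: v1 -> pp1 = 105
P1: v1 -> pp2 = 135
P2: v1 -> pp2 = 135

Answer: 105 135 135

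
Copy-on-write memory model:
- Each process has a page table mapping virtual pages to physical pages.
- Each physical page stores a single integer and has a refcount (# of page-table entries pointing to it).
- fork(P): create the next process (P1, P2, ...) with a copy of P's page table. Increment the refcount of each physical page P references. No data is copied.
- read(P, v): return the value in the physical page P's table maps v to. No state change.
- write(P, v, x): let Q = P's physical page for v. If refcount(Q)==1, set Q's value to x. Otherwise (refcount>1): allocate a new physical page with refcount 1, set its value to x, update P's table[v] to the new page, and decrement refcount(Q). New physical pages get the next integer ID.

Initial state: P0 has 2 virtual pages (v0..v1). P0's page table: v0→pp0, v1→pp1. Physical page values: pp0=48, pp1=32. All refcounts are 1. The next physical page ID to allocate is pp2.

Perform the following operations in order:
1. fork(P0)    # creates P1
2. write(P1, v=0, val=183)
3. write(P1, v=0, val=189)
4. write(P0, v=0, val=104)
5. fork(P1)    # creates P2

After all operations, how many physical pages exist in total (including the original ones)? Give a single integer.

Op 1: fork(P0) -> P1. 2 ppages; refcounts: pp0:2 pp1:2
Op 2: write(P1, v0, 183). refcount(pp0)=2>1 -> COPY to pp2. 3 ppages; refcounts: pp0:1 pp1:2 pp2:1
Op 3: write(P1, v0, 189). refcount(pp2)=1 -> write in place. 3 ppages; refcounts: pp0:1 pp1:2 pp2:1
Op 4: write(P0, v0, 104). refcount(pp0)=1 -> write in place. 3 ppages; refcounts: pp0:1 pp1:2 pp2:1
Op 5: fork(P1) -> P2. 3 ppages; refcounts: pp0:1 pp1:3 pp2:2

Answer: 3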